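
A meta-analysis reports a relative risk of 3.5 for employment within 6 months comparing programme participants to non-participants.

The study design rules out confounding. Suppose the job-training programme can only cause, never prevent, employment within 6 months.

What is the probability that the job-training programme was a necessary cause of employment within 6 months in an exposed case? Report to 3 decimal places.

PN ≈ 0.714

Under exogeneity and monotonicity, PN = (RR − 1) / RR = 1 − 1/RR.
PN = (3.5 − 1) / 3.5 = 2.5 / 3.5 ≈ 0.7143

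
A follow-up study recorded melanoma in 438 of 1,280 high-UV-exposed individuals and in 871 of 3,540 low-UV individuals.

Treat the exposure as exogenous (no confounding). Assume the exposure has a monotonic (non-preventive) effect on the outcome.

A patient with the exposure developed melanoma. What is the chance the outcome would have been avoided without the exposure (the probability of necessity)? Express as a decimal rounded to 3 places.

p₁ = P(outcome | exposed) = 438/1280 = 0.34219
p₀ = P(outcome | unexposed) = 871/3540 = 0.24605
Under exogeneity and monotonicity, PN = (p₁ − p₀) / p₁.
PN = (0.34219 − 0.24605) / 0.34219 = 0.096142 / 0.34219 ≈ 0.2810

PN ≈ 0.281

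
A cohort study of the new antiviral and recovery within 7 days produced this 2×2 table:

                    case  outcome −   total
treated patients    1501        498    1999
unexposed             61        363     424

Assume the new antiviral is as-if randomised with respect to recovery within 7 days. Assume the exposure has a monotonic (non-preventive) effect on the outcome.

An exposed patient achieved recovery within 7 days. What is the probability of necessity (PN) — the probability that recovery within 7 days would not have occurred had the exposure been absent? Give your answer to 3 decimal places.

PN ≈ 0.808

p₁ = P(outcome | exposed) = 1501/1999 = 0.75088
p₀ = P(outcome | unexposed) = 61/424 = 0.14387
Under exogeneity and monotonicity, PN = (p₁ − p₀)/p₁.
PN = (0.75088 − 0.14387) / 0.75088 ≈ 0.8084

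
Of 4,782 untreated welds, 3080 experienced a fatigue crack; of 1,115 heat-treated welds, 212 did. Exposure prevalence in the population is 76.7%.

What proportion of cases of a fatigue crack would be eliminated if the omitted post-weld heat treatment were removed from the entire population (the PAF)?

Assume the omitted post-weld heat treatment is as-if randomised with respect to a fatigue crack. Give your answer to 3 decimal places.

PAF ≈ 0.647

p₁ = P(outcome | exposed) = 3080/4782 = 0.64408
p₀ = P(outcome | unexposed) = 212/1115 = 0.19013
Overall risk P(Y=1) = π·p₁ + (1−π)·p₀ = 0.767×0.64408 + 0.233×0.19013 = 0.53831.
Under exogeneity, PAF = [P(Y=1) − p₀] / P(Y=1).
PAF = (0.53831 − 0.19013) / 0.53831 ≈ 0.6468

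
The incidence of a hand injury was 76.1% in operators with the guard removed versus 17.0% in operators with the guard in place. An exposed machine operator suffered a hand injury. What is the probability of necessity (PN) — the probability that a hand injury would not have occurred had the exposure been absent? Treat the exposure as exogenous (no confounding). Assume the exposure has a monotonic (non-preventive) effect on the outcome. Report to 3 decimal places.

PN ≈ 0.777

p₁ = 0.761, p₀ = 0.17.
Under exogeneity and monotonicity, PN = (p₁ − p₀) / p₁.
PN = (0.761 − 0.17) / 0.761 = 0.591 / 0.761 ≈ 0.7766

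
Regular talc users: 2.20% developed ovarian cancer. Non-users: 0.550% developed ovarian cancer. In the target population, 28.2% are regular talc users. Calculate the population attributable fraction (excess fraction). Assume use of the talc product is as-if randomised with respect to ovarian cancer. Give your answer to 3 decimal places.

PAF ≈ 0.458

p₁ = 0.022, p₀ = 0.0055.
Overall risk P(Y=1) = π·p₁ + (1−π)·p₀ = 0.282×0.022 + 0.718×0.0055 = 0.010153.
Under exogeneity, PAF = [P(Y=1) − p₀] / P(Y=1).
PAF = (0.010153 − 0.0055) / 0.010153 ≈ 0.4583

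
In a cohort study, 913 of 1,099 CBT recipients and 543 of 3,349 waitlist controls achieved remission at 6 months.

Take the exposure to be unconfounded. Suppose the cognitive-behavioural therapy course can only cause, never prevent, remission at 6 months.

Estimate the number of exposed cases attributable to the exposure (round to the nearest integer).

about 735 cases

p₁ = P(outcome | exposed) = 913/1099 = 0.83076
p₀ = P(outcome | unexposed) = 543/3349 = 0.16214
PN = (p₁ − p₀)/p₁ = (0.83076 − 0.16214) / 0.83076 ≈ 0.80483.
Attributable cases ≈ PN × (exposed cases) = 0.80483 × 913 ≈ 734.81.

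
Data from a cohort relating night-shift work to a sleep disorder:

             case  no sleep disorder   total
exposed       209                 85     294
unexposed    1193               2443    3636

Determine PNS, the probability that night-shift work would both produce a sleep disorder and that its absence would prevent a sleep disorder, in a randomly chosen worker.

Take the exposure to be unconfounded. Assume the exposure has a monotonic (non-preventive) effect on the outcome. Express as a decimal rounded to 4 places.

PNS ≈ 0.3828

p₁ = P(outcome | exposed) = 209/294 = 0.71088
p₀ = P(outcome | unexposed) = 1193/3636 = 0.32811
Under exogeneity and monotonicity, PNS = p₁ − p₀.
PNS = 0.71088 − 0.32811 = 0.38278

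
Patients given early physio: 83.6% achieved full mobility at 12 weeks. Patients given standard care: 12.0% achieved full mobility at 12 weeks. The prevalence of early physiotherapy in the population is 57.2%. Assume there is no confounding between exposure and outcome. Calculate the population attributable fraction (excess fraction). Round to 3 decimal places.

p₁ = 0.836, p₀ = 0.12.
Overall risk P(Y=1) = π·p₁ + (1−π)·p₀ = 0.572×0.836 + 0.428×0.12 = 0.52955.
Under exogeneity, PAF = [P(Y=1) − p₀] / P(Y=1).
PAF = (0.52955 − 0.12) / 0.52955 ≈ 0.7734

PAF ≈ 0.773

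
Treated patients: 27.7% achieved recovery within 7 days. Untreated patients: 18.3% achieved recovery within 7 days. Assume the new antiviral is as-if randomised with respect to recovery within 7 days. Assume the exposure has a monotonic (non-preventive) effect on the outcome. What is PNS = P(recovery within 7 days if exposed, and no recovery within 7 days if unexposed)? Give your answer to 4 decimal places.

p₁ = 0.277, p₀ = 0.183.
Under exogeneity and monotonicity, PNS = p₁ − p₀.
PNS = 0.277 − 0.183 = 0.094

PNS ≈ 0.0940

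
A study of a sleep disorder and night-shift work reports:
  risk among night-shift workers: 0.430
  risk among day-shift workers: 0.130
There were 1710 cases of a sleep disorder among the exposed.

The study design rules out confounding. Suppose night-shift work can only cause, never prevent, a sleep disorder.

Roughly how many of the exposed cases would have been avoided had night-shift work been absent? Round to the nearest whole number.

about 1193 cases

Let p₁ = 0.43, p₀ = 0.13.
PN = (p₁ − p₀)/p₁ = (0.43 − 0.13) / 0.43 ≈ 0.69767.
Attributable cases ≈ PN × (exposed cases) = 0.69767 × 1710 ≈ 1193.02.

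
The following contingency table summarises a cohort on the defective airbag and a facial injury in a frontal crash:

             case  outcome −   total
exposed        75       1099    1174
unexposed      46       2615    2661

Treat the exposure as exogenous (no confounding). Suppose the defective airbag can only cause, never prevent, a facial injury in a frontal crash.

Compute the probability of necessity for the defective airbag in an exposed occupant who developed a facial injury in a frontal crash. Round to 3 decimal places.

PN ≈ 0.729

p₁ = P(outcome | exposed) = 75/1174 = 0.063884
p₀ = P(outcome | unexposed) = 46/2661 = 0.017287
Under exogeneity and monotonicity, PN = (p₁ − p₀) / p₁.
PN = (0.063884 − 0.017287) / 0.063884 = 0.046597 / 0.063884 ≈ 0.7294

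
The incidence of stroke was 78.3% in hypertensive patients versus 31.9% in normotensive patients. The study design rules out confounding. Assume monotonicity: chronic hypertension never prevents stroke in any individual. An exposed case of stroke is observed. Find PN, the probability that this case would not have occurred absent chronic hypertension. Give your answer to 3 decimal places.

p₁ = 0.783, p₀ = 0.319.
Under exogeneity and monotonicity, PN = (p₁ − p₀) / p₁.
PN = (0.783 − 0.319) / 0.783 = 0.464 / 0.783 ≈ 0.5926

PN ≈ 0.593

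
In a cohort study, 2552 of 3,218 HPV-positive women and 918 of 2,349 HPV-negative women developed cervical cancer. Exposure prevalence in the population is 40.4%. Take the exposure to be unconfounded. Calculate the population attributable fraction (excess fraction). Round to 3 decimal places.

PAF ≈ 0.294

p₁ = P(outcome | exposed) = 2552/3218 = 0.79304
p₀ = P(outcome | unexposed) = 918/2349 = 0.3908
Overall risk P(Y=1) = π·p₁ + (1−π)·p₀ = 0.404×0.79304 + 0.596×0.3908 = 0.55331.
Under exogeneity, PAF = [P(Y=1) − p₀] / P(Y=1).
PAF = (0.55331 − 0.3908) / 0.55331 ≈ 0.2937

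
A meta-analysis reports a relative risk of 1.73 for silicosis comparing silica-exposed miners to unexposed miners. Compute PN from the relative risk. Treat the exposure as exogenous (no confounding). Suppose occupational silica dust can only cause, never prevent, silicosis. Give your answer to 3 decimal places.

Under exogeneity and monotonicity, PN = (RR − 1) / RR = 1 − 1/RR.
PN = (1.73 − 1) / 1.73 = 0.73 / 1.73 ≈ 0.4220

PN ≈ 0.422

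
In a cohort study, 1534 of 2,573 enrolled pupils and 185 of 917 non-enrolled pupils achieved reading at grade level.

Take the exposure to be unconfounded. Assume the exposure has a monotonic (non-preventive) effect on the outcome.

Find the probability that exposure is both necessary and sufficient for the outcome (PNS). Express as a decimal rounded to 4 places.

PNS ≈ 0.3944

p₁ = P(outcome | exposed) = 1534/2573 = 0.59619
p₀ = P(outcome | unexposed) = 185/917 = 0.20174
Under exogeneity and monotonicity, PNS = p₁ − p₀.
PNS = 0.59619 − 0.20174 = 0.39445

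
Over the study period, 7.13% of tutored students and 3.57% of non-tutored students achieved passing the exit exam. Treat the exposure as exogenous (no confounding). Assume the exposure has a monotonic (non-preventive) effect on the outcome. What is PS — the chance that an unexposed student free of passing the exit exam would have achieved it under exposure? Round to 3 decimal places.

PS ≈ 0.037

p₁ = 0.0713, p₀ = 0.0357.
Under exogeneity and monotonicity, PS = (p₁ − p₀) / (1 − p₀).
PS = (0.0713 − 0.0357) / (1 − 0.0357) = 0.0356 / 0.9643 ≈ 0.0369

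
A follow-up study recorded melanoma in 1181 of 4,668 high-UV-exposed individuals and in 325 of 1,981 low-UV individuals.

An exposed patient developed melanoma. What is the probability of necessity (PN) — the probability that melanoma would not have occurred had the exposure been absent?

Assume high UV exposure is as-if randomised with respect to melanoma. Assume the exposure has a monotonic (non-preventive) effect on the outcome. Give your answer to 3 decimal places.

p₁ = P(outcome | exposed) = 1181/4668 = 0.253
p₀ = P(outcome | unexposed) = 325/1981 = 0.16406
Under exogeneity and monotonicity, PN = (p₁ − p₀) / p₁.
PN = (0.253 − 0.16406) / 0.253 = 0.088941 / 0.253 ≈ 0.3515

PN ≈ 0.352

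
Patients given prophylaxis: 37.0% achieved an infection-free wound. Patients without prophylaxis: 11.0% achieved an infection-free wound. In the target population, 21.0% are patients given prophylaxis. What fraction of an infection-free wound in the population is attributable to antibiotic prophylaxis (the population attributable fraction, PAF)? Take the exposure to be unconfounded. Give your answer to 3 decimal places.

PAF ≈ 0.332

p₁ = 0.37, p₀ = 0.11.
Overall risk P(Y=1) = π·p₁ + (1−π)·p₀ = 0.21×0.37 + 0.79×0.11 = 0.1646.
Under exogeneity, PAF = [P(Y=1) − p₀] / P(Y=1).
PAF = (0.1646 − 0.11) / 0.1646 ≈ 0.3317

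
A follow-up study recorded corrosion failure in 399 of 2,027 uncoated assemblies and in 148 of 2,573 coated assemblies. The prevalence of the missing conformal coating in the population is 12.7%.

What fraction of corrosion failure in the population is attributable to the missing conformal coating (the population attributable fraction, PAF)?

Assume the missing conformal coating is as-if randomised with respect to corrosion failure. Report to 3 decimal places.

p₁ = P(outcome | exposed) = 399/2027 = 0.19684
p₀ = P(outcome | unexposed) = 148/2573 = 0.05752
Overall risk P(Y=1) = π·p₁ + (1−π)·p₀ = 0.127×0.19684 + 0.873×0.05752 = 0.075214.
Under exogeneity, PAF = [P(Y=1) − p₀] / P(Y=1).
PAF = (0.075214 − 0.05752) / 0.075214 ≈ 0.2352

PAF ≈ 0.235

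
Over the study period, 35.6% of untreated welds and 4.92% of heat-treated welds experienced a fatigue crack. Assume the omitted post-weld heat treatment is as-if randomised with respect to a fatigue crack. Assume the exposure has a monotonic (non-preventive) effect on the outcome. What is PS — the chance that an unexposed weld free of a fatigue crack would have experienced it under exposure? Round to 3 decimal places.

p₁ = 0.356, p₀ = 0.0492.
Under exogeneity and monotonicity, PS = (p₁ − p₀) / (1 − p₀).
PS = (0.356 − 0.0492) / (1 − 0.0492) = 0.3068 / 0.9508 ≈ 0.3227

PS ≈ 0.323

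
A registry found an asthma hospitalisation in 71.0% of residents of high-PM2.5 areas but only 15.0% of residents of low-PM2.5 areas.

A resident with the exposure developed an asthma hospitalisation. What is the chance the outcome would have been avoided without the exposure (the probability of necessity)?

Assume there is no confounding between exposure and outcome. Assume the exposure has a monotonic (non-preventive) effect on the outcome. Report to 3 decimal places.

p₁ = 0.71, p₀ = 0.15.
Under exogeneity and monotonicity, PN = (p₁ − p₀) / p₁.
PN = (0.71 − 0.15) / 0.71 = 0.56 / 0.71 ≈ 0.7887

PN ≈ 0.789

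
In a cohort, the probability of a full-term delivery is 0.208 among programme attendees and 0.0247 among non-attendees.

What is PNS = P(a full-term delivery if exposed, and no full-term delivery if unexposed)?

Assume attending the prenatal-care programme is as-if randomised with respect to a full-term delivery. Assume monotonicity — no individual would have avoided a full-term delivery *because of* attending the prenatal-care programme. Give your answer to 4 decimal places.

PNS ≈ 0.1833

Let p₁ = 0.208, p₀ = 0.0247.
Under exogeneity and monotonicity, PNS = p₁ − p₀.
PNS = 0.208 − 0.0247 = 0.1833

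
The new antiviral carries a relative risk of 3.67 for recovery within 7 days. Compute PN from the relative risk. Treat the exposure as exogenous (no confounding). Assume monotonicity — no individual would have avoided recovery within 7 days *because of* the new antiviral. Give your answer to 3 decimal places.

PN ≈ 0.728

Under exogeneity and monotonicity, PN = (RR − 1) / RR = 1 − 1/RR.
PN = (3.67 − 1) / 3.67 = 2.67 / 3.67 ≈ 0.7275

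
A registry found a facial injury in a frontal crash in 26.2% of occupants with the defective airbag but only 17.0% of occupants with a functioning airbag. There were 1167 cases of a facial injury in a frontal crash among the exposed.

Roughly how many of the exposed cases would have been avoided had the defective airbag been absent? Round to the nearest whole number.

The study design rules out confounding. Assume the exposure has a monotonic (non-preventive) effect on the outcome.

about 410 cases

p₁ = 0.262, p₀ = 0.17.
PN = (p₁ − p₀)/p₁ = (0.262 − 0.17) / 0.262 ≈ 0.35115.
Attributable cases ≈ PN × (exposed cases) = 0.35115 × 1167 ≈ 409.79.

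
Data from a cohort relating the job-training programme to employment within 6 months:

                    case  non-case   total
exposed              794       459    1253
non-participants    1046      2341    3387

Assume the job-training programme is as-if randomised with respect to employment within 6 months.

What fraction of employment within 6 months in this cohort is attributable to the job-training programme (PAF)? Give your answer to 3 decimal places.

p₁ = P(outcome | exposed) = 794/1253 = 0.63368
p₀ = P(outcome | unexposed) = 1046/3387 = 0.30883
Exposure prevalence π = 1253/4640 = 0.27004; overall risk P(Y=1) = 0.39655.
Under exogeneity, PAF = [P(Y=1) − p₀]/P(Y=1).
PAF = (0.39655 − 0.30883) / 0.39655 ≈ 0.2212

PAF ≈ 0.221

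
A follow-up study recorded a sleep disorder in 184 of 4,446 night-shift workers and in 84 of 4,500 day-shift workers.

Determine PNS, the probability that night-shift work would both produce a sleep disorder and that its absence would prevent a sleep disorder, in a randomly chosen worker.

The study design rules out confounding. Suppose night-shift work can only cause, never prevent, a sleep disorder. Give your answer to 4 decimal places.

PNS ≈ 0.0227

p₁ = P(outcome | exposed) = 184/4446 = 0.041386
p₀ = P(outcome | unexposed) = 84/4500 = 0.018667
Under exogeneity and monotonicity, PNS = p₁ − p₀.
PNS = 0.041386 − 0.018667 = 0.022719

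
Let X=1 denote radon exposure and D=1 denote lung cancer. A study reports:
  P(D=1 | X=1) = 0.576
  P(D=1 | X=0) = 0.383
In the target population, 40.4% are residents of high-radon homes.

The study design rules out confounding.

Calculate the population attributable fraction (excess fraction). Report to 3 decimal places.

Let p₁ = 0.576, p₀ = 0.383.
Overall risk P(Y=1) = π·p₁ + (1−π)·p₀ = 0.404×0.576 + 0.596×0.383 = 0.46097.
Under exogeneity, PAF = [P(Y=1) − p₀] / P(Y=1).
PAF = (0.46097 − 0.383) / 0.46097 ≈ 0.1691

PAF ≈ 0.169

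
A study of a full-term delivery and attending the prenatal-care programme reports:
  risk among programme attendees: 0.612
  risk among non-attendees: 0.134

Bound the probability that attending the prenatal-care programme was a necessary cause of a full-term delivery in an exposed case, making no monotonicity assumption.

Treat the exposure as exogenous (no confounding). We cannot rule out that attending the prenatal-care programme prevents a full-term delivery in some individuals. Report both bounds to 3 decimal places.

Let p₁ = 0.612, p₀ = 0.134.
Under exogeneity alone the bounds on PN are max{0,(p₁−p₀)/p₁} ≤ PN ≤ min{1,(1−p₀)/p₁}.
  lower = (p₁ − p₀)/p₁ = 0.478 / 0.612 ≈ 0.7810
  upper = min{1, (1 − p₀)/p₁} = 0.866 / 0.612 ≈ 1.4150 → capped at 1

0.781 ≤ PN ≤ 1.000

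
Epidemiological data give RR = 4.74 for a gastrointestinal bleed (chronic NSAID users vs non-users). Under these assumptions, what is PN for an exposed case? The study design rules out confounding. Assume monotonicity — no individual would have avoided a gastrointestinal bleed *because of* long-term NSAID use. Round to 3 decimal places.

PN ≈ 0.789

Under exogeneity and monotonicity, PN = (RR − 1) / RR = 1 − 1/RR.
PN = (4.74 − 1) / 4.74 = 3.74 / 4.74 ≈ 0.7890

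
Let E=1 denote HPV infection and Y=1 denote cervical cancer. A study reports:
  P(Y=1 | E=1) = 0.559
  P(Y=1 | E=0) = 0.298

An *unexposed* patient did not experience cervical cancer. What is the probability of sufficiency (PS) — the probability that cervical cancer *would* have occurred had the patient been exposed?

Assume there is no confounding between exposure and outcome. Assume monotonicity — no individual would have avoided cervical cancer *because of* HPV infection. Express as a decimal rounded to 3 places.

Let p₁ = 0.559, p₀ = 0.298.
Under exogeneity and monotonicity, PS = (p₁ − p₀) / (1 − p₀).
PS = (0.559 − 0.298) / (1 − 0.298) = 0.261 / 0.702 ≈ 0.3718

PS ≈ 0.372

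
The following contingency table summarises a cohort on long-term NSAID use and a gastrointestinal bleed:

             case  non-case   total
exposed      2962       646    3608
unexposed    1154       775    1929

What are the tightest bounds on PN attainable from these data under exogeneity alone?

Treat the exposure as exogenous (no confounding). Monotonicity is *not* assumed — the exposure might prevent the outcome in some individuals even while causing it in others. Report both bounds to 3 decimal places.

p₁ = P(outcome | exposed) = 2962/3608 = 0.82095
p₀ = P(outcome | unexposed) = 1154/1929 = 0.59824
Under exogeneity alone the bounds on PN are max{0,(p₁−p₀)/p₁} ≤ PN ≤ min{1,(1−p₀)/p₁}.
  lower = (p₁ − p₀)/p₁ = 0.22272 / 0.82095 ≈ 0.2713
  upper = min{1, (1 − p₀)/p₁} = 0.40176 / 0.82095 ≈ 0.4894

0.271 ≤ PN ≤ 0.489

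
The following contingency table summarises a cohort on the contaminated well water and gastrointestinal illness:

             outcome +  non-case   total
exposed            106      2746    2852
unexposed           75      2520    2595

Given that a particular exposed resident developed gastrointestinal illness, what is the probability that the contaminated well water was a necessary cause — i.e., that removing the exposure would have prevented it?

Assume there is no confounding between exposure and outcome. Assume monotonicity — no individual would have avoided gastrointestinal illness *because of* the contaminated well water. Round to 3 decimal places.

p₁ = P(outcome | exposed) = 106/2852 = 0.037167
p₀ = P(outcome | unexposed) = 75/2595 = 0.028902
Under exogeneity and monotonicity, PN = (p₁ − p₀)/p₁.
PN = (0.037167 − 0.028902) / 0.037167 ≈ 0.2224

PN ≈ 0.222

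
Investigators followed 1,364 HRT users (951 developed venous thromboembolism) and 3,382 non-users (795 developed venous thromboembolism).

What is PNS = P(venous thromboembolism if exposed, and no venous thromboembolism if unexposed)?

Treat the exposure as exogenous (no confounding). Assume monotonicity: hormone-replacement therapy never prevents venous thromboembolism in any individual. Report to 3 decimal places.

PNS ≈ 0.462

p₁ = P(outcome | exposed) = 951/1364 = 0.69721
p₀ = P(outcome | unexposed) = 795/3382 = 0.23507
Under exogeneity and monotonicity, PNS = p₁ − p₀.
PNS = 0.69721 − 0.23507 = 0.46215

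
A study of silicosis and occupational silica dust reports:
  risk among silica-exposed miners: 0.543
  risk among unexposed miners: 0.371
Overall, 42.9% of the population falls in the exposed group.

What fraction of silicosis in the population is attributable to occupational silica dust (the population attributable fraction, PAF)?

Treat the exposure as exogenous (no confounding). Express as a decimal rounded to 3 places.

Let p₁ = 0.543, p₀ = 0.371.
Overall risk P(Y=1) = π·p₁ + (1−π)·p₀ = 0.429×0.543 + 0.571×0.371 = 0.44479.
Under exogeneity, PAF = [P(Y=1) − p₀] / P(Y=1).
PAF = (0.44479 − 0.371) / 0.44479 ≈ 0.1659

PAF ≈ 0.166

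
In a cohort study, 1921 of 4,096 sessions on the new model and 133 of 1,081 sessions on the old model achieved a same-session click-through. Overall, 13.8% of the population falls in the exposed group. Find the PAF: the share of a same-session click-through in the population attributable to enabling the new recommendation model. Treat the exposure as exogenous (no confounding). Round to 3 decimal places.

PAF ≈ 0.280

p₁ = P(outcome | exposed) = 1921/4096 = 0.46899
p₀ = P(outcome | unexposed) = 133/1081 = 0.12303
Overall risk P(Y=1) = π·p₁ + (1−π)·p₀ = 0.138×0.46899 + 0.862×0.12303 = 0.17078.
Under exogeneity, PAF = [P(Y=1) − p₀] / P(Y=1).
PAF = (0.17078 − 0.12303) / 0.17078 ≈ 0.2796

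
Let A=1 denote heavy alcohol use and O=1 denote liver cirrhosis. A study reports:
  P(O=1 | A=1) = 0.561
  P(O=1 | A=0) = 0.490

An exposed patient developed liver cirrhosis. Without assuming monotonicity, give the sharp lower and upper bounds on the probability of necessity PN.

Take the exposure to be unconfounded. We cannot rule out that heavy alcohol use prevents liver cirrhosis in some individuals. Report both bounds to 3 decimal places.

Let p₁ = 0.561, p₀ = 0.49.
Under exogeneity alone the bounds on PN are max{0,(p₁−p₀)/p₁} ≤ PN ≤ min{1,(1−p₀)/p₁}.
  lower = (p₁ − p₀)/p₁ = 0.071 / 0.561 ≈ 0.1266
  upper = min{1, (1 − p₀)/p₁} = 0.51 / 0.561 ≈ 0.9091

0.127 ≤ PN ≤ 0.909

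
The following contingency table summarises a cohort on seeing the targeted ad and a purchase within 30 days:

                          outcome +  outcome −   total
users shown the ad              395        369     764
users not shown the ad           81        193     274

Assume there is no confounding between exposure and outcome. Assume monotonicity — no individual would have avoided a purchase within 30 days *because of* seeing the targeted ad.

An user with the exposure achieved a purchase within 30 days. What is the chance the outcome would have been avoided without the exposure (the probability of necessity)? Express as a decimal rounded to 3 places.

p₁ = P(outcome | exposed) = 395/764 = 0.51702
p₀ = P(outcome | unexposed) = 81/274 = 0.29562
Under exogeneity and monotonicity, PN = (p₁ − p₀)/p₁.
PN = (0.51702 − 0.29562) / 0.51702 ≈ 0.4282

PN ≈ 0.428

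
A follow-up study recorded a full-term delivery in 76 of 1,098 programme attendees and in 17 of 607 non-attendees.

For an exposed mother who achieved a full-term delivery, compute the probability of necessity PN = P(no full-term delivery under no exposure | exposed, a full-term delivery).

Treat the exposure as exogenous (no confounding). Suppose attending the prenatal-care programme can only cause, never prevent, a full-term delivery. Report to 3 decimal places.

p₁ = P(outcome | exposed) = 76/1098 = 0.069217
p₀ = P(outcome | unexposed) = 17/607 = 0.028007
Under exogeneity and monotonicity, PN = (p₁ − p₀) / p₁.
PN = (0.069217 − 0.028007) / 0.069217 = 0.04121 / 0.069217 ≈ 0.5954

PN ≈ 0.595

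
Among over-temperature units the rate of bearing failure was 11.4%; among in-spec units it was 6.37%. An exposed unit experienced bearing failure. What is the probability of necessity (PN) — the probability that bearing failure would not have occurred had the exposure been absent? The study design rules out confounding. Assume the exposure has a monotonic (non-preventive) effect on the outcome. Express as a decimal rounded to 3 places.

PN ≈ 0.441

p₁ = 0.114, p₀ = 0.0637.
Under exogeneity and monotonicity, PN = (p₁ − p₀) / p₁.
PN = (0.114 − 0.0637) / 0.114 = 0.0503 / 0.114 ≈ 0.4412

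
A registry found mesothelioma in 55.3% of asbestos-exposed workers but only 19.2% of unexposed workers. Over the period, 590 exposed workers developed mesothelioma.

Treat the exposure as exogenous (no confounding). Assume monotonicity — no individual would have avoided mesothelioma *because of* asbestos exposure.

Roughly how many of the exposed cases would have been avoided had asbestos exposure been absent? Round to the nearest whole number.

p₁ = 0.553, p₀ = 0.192.
PN = (p₁ − p₀)/p₁ = (0.553 − 0.192) / 0.553 ≈ 0.65280.
Attributable cases ≈ PN × (exposed cases) = 0.65280 × 590 ≈ 385.15.

about 385 cases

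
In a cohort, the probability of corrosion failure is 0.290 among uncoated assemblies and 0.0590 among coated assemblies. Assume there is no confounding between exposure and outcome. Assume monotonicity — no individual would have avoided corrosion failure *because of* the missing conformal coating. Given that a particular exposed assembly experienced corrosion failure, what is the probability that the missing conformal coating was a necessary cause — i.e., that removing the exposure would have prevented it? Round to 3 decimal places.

Let p₁ = 0.29, p₀ = 0.059.
Under exogeneity and monotonicity, PN = (p₁ − p₀) / p₁.
PN = (0.29 − 0.059) / 0.29 = 0.231 / 0.29 ≈ 0.7966

PN ≈ 0.797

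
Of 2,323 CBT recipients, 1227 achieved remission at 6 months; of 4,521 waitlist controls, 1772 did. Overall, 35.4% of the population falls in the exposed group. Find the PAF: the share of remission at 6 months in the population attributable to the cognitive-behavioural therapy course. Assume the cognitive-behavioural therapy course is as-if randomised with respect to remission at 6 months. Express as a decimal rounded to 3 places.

p₁ = P(outcome | exposed) = 1227/2323 = 0.5282
p₀ = P(outcome | unexposed) = 1772/4521 = 0.39195
Overall risk P(Y=1) = π·p₁ + (1−π)·p₀ = 0.354×0.5282 + 0.646×0.39195 = 0.44018.
Under exogeneity, PAF = [P(Y=1) − p₀] / P(Y=1).
PAF = (0.44018 − 0.39195) / 0.44018 ≈ 0.1096

PAF ≈ 0.110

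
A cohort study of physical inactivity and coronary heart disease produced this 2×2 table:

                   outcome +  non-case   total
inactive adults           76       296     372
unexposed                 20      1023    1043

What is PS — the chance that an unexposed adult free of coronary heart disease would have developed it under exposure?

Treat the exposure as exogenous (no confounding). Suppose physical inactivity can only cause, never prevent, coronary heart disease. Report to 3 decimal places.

p₁ = P(outcome | exposed) = 76/372 = 0.2043
p₀ = P(outcome | unexposed) = 20/1043 = 0.019175
Under exogeneity and monotonicity, PS = (p₁ − p₀)/(1 − p₀).
PS = (0.2043 − 0.019175) / 0.98082 ≈ 0.1887

PS ≈ 0.189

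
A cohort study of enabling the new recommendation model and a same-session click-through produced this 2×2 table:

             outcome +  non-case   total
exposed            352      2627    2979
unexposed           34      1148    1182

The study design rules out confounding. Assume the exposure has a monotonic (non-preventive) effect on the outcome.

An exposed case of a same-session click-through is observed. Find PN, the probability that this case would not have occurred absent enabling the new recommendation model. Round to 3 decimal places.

p₁ = P(outcome | exposed) = 352/2979 = 0.11816
p₀ = P(outcome | unexposed) = 34/1182 = 0.028765
Under exogeneity and monotonicity, PN = (p₁ − p₀) / p₁.
PN = (0.11816 − 0.028765) / 0.11816 = 0.089396 / 0.11816 ≈ 0.7566

PN ≈ 0.757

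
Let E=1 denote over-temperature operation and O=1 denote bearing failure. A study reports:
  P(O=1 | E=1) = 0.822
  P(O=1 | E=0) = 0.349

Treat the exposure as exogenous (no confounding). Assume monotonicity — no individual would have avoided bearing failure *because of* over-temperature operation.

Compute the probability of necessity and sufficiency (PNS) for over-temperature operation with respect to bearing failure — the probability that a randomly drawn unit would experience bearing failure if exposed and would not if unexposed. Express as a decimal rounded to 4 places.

Let p₁ = 0.822, p₀ = 0.349.
Under exogeneity and monotonicity, PNS = p₁ − p₀.
PNS = 0.822 − 0.349 = 0.473

PNS ≈ 0.4730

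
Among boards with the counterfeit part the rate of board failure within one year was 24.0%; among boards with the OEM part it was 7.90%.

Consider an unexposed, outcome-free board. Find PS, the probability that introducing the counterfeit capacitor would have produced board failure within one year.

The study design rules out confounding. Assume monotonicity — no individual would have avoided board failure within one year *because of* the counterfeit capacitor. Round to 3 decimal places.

p₁ = 0.24, p₀ = 0.079.
Under exogeneity and monotonicity, PS = (p₁ − p₀) / (1 − p₀).
PS = (0.24 − 0.079) / (1 − 0.079) = 0.161 / 0.921 ≈ 0.1748

PS ≈ 0.175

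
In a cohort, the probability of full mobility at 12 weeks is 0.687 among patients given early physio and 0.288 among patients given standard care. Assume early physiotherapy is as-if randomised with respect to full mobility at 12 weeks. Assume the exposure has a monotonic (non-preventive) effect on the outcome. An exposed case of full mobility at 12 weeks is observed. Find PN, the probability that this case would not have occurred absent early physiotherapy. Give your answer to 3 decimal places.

PN ≈ 0.581

Let p₁ = 0.687, p₀ = 0.288.
Under exogeneity and monotonicity, PN = (p₁ − p₀) / p₁.
PN = (0.687 − 0.288) / 0.687 = 0.399 / 0.687 ≈ 0.5808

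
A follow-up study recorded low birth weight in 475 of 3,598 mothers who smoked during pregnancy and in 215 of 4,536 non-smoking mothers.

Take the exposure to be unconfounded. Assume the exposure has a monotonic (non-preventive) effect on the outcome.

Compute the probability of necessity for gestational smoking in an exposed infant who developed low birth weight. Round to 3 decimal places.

PN ≈ 0.641

p₁ = P(outcome | exposed) = 475/3598 = 0.13202
p₀ = P(outcome | unexposed) = 215/4536 = 0.047399
Under exogeneity and monotonicity, PN = (p₁ − p₀) / p₁.
PN = (0.13202 − 0.047399) / 0.13202 = 0.084619 / 0.13202 ≈ 0.6410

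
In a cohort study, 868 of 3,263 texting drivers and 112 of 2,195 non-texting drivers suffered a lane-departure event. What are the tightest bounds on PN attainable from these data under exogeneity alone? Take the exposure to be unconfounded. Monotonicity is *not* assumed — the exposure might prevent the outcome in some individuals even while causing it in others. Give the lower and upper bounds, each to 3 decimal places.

p₁ = P(outcome | exposed) = 868/3263 = 0.26601
p₀ = P(outcome | unexposed) = 112/2195 = 0.051025
Under exogeneity alone the bounds on PN are max{0,(p₁−p₀)/p₁} ≤ PN ≤ min{1,(1−p₀)/p₁}.
  lower = (p₁ − p₀)/p₁ = 0.21499 / 0.26601 ≈ 0.8082
  upper = min{1, (1 − p₀)/p₁} = 0.94897 / 0.26601 ≈ 3.5674 → capped at 1

0.808 ≤ PN ≤ 1.000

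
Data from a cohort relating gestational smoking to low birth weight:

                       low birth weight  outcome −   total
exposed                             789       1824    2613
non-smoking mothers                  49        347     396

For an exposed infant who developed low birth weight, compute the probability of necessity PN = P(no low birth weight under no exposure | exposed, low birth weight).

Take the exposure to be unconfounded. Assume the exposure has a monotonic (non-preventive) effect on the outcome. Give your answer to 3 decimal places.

PN ≈ 0.590

p₁ = P(outcome | exposed) = 789/2613 = 0.30195
p₀ = P(outcome | unexposed) = 49/396 = 0.12374
Under exogeneity and monotonicity, PN = (p₁ − p₀)/p₁.
PN = (0.30195 − 0.12374) / 0.30195 ≈ 0.5902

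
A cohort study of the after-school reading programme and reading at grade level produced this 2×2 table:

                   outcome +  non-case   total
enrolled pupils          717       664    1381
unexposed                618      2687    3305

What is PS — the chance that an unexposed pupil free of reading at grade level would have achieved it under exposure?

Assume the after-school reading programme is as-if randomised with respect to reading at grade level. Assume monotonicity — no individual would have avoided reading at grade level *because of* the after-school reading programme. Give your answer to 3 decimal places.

p₁ = P(outcome | exposed) = 717/1381 = 0.51919
p₀ = P(outcome | unexposed) = 618/3305 = 0.18699
Under exogeneity and monotonicity, PS = (p₁ − p₀)/(1 − p₀).
PS = (0.51919 − 0.18699) / 0.81301 ≈ 0.4086

PS ≈ 0.409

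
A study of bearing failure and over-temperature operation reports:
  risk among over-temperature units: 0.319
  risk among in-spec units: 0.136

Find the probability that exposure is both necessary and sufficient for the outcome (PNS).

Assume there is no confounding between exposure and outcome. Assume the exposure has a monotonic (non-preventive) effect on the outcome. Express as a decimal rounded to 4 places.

Let p₁ = 0.319, p₀ = 0.136.
Under exogeneity and monotonicity, PNS = p₁ − p₀.
PNS = 0.319 − 0.136 = 0.183

PNS ≈ 0.1830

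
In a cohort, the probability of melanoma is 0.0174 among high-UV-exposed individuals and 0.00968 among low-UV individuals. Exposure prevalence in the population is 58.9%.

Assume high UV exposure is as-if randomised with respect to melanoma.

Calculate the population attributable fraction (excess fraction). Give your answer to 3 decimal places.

PAF ≈ 0.320

Let p₁ = 0.0174, p₀ = 0.00968.
Overall risk P(Y=1) = π·p₁ + (1−π)·p₀ = 0.589×0.0174 + 0.411×0.00968 = 0.014227.
Under exogeneity, PAF = [P(Y=1) − p₀] / P(Y=1).
PAF = (0.014227 − 0.00968) / 0.014227 ≈ 0.3196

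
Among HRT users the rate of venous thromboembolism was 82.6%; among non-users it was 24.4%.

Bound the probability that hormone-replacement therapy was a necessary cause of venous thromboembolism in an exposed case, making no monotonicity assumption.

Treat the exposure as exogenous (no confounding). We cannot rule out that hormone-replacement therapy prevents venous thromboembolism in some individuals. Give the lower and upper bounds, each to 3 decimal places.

0.705 ≤ PN ≤ 0.915

p₁ = 0.826, p₀ = 0.244.
Under exogeneity alone the bounds on PN are max{0,(p₁−p₀)/p₁} ≤ PN ≤ min{1,(1−p₀)/p₁}.
  lower = (p₁ − p₀)/p₁ = 0.582 / 0.826 ≈ 0.7046
  upper = min{1, (1 − p₀)/p₁} = 0.756 / 0.826 ≈ 0.9153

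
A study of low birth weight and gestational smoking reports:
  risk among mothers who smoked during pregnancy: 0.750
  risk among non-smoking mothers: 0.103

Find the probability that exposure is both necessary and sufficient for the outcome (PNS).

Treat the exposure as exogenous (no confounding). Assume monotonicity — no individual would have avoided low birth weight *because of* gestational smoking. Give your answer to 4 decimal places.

PNS ≈ 0.6470

Let p₁ = 0.75, p₀ = 0.103.
Under exogeneity and monotonicity, PNS = p₁ − p₀.
PNS = 0.75 − 0.103 = 0.647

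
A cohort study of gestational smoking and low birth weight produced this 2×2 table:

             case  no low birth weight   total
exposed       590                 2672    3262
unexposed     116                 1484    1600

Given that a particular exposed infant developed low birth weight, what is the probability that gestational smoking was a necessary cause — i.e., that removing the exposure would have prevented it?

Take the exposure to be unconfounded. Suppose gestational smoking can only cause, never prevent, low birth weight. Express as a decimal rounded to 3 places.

PN ≈ 0.599

p₁ = P(outcome | exposed) = 590/3262 = 0.18087
p₀ = P(outcome | unexposed) = 116/1600 = 0.0725
Under exogeneity and monotonicity, PN = (p₁ − p₀)/p₁.
PN = (0.18087 − 0.0725) / 0.18087 ≈ 0.5992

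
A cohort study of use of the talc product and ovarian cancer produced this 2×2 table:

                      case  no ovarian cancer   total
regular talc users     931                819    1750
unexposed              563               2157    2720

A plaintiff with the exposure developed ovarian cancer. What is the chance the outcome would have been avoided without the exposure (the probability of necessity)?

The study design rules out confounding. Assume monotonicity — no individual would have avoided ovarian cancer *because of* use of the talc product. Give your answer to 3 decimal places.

PN ≈ 0.611

p₁ = P(outcome | exposed) = 931/1750 = 0.532
p₀ = P(outcome | unexposed) = 563/2720 = 0.20699
Under exogeneity and monotonicity, PN = (p₁ − p₀) / p₁.
PN = (0.532 − 0.20699) / 0.532 = 0.32501 / 0.532 ≈ 0.6109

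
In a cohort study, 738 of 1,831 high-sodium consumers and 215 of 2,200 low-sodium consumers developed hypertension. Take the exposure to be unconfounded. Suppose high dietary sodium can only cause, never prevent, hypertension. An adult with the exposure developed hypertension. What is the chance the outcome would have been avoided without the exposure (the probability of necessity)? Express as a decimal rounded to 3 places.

PN ≈ 0.758

p₁ = P(outcome | exposed) = 738/1831 = 0.40306
p₀ = P(outcome | unexposed) = 215/2200 = 0.097727
Under exogeneity and monotonicity, PN = (p₁ − p₀) / p₁.
PN = (0.40306 − 0.097727) / 0.40306 = 0.30533 / 0.40306 ≈ 0.7575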